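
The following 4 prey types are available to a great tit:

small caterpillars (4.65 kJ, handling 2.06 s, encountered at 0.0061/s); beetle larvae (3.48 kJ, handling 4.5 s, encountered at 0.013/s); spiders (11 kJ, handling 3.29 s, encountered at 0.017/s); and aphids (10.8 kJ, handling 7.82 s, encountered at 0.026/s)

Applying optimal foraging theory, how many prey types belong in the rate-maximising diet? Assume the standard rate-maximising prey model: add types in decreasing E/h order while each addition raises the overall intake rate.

4

Rank by E/h (kJ/s): spiders 3.34, small caterpillars 2.26, aphids 1.38, beetle larvae 0.773. Include each in turn until the next type's E/h falls below the running intake rate.
Rate on top 1: 0.1771. small caterpillars: 2.26 > 0.1771 → include.
Rate on top 2: 0.2016. aphids: 1.38 > 0.2016 → include.
Rate on top 3: 0.3901. beetle larvae: 0.773 > 0.3901 → include.
Optimal diet: spiders, small caterpillars, aphids, beetle larvae — 4 of 4 types.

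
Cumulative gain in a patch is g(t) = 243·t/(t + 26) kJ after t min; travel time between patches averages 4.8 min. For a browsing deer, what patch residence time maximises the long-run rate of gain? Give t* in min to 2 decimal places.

11.17 min

Optimal t* satisfies g'(t*) = g(t*)/(T + t*).
g'(t) = 243·26/(t + 26)². Setting 243·26/(t+26)² = 243t/[(t+26)(4.8+t)] gives 26(4.8+t) = t(t+26), so t² = 26×4.8 = 124.8.
t* = √124.8 = 11.17 min.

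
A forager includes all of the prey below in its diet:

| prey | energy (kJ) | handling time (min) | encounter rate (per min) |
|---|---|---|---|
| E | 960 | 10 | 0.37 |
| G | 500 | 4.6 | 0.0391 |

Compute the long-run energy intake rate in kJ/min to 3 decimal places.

R = Σλ_iE_i / (1 + Σλ_ih_i)
Numerator: 0.37×960 + 0.0391×500 = 374.8
Denominator: 1 + 0.37×10 + 0.0391×4.6 = 4.88
R = 374.8/4.88 = 76.8 kJ/min

76.795 kJ/min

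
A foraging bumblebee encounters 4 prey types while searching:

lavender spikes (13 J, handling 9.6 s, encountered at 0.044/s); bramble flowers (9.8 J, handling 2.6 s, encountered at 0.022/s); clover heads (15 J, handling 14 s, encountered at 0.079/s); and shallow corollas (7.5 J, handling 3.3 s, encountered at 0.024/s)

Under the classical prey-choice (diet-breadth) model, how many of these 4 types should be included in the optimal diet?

E/h in descending order: bramble flowers 3.77, shallow corollas 2.27, lavender spikes 1.35, clover heads 1.07 J/s. The optimal diet is the largest prefix of this list for which every included type satisfies E_i/h_i > R on the types above it.
Rate on top 1: 0.2039. shallow corollas: 2.27 > 0.2039 → include.
Rate on top 2: 0.3481. lavender spikes: 1.35 > 0.3481 → include.
Rate on top 3: 0.6207. clover heads: 1.07 > 0.6207 → include.
Optimal diet: bramble flowers, shallow corollas, lavender spikes, clover heads — 4 of 4 types.

4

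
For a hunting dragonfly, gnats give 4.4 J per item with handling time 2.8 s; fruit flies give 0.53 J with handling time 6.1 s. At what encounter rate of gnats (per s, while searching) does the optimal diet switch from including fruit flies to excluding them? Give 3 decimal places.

0.021 per s

At the threshold, the rate on gnats alone equals the profitability of fruit flies: λ·4.4/(1 + λ·2.8) = 0.53/6.1 = 0.08689.
Rearranging, λ(4.4 − 0.08689×2.8) = 0.08689, so λ = 0.08689/4.157 = 0.0209 per s.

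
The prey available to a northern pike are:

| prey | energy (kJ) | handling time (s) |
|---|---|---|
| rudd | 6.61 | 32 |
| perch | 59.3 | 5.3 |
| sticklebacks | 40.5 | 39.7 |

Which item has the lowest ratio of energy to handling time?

Profitability E/h (kJ/s): rudd = 6.61/32 = 0.207, perch = 59.3/5.3 = 11.2, sticklebacks = 40.5/39.7 = 1.02.
Ranked: perch > sticklebacks > rudd.

rudd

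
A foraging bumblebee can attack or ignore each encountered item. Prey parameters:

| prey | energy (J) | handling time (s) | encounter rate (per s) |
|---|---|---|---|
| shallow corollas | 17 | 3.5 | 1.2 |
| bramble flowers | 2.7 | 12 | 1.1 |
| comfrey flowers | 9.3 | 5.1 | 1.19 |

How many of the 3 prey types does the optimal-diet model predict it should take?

1

Profitabilities (E/h, J/s): shallow corollas 4.86, comfrey flowers 1.82, bramble flowers 0.225. Add prey in this order while the next type's profitability exceeds the intake rate on those already taken.
Rate on top 1: 3.923. comfrey flowers: 1.82 < 3.923 → exclude; stop.
Optimal diet: shallow corollas — 1 of 3 types.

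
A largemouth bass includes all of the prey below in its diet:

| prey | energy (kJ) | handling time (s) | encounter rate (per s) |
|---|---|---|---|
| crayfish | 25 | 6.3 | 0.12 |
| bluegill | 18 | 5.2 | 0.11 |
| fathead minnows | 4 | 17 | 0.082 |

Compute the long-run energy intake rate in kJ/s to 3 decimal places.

1.426 kJ/s

R = Σλ_iE_i / (1 + Σλ_ih_i)
Numerator: 0.12×25 + 0.11×18 + 0.082×4 = 5.308
Denominator: 1 + 0.12×6.3 + 0.11×5.2 + 0.082×17 = 3.722
R = 5.308/3.722 = 1.426 kJ/s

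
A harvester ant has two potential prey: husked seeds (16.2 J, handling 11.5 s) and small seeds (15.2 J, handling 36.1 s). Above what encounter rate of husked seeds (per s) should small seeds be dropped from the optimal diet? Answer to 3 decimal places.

0.037 per s

At the threshold, the rate on husked seeds alone equals the profitability of small seeds: λ·16.2/(1 + λ·11.5) = 15.2/36.1 = 0.4211.
Rearranging, λ(16.2 − 0.4211×11.5) = 0.4211, so λ = 0.4211/11.36 = 0.03707 per s.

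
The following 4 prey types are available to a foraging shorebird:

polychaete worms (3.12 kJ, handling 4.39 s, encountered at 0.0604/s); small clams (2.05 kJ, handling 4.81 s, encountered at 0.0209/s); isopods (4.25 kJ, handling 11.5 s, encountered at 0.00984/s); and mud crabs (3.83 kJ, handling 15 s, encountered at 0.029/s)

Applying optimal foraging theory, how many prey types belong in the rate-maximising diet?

E/h in descending order: polychaete worms 0.711, small clams 0.426, isopods 0.37, mud crabs 0.255 kJ/s. The optimal diet is the largest prefix of this list for which every included type satisfies E_i/h_i > R on the types above it.
Rate on top 1: 0.149. small clams: 0.426 > 0.149 → include.
Rate on top 2: 0.1694. isopods: 0.37 > 0.1694 → include.
Rate on top 3: 0.1847. mud crabs: 0.255 > 0.1847 → include.
Optimal diet: polychaete worms, small clams, isopods, mud crabs — 4 of 4 types.

4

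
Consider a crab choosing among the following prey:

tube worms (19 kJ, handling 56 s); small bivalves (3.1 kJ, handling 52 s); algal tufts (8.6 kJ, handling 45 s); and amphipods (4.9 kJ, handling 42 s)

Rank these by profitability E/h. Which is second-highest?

Profitability E/h (kJ/s): tube worms = 19/56 = 0.339, small bivalves = 3.1/52 = 0.0596, algal tufts = 8.6/45 = 0.191, amphipods = 4.9/42 = 0.117.
Ranked: tube worms > algal tufts > amphipods > small bivalves.

algal tufts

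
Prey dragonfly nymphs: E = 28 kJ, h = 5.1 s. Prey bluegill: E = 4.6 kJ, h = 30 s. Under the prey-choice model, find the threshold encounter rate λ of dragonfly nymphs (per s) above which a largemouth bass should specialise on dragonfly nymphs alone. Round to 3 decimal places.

0.006 per s

The zero-one rule: include bluegill iff E₂/h₂ > λE₁/(1+λh₁). Equality gives the switch point.
λE₁h₂ = E₂ + λE₂h₁ ⇒ λ = E₂/(E₁h₂ − E₂h₁) = 4.6/(840 − 23.46) = 0.005634 per s.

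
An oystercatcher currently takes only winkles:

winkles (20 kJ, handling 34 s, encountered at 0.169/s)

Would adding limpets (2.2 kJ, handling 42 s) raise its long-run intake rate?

No

On winkles alone, R = ΣλE/(1+Σλh) = 3.38/6.746 = 0.501 kJ/s.
Profitability of limpets: 2.2/42 = 0.05238 kJ/s.
Since 0.05238 < R, time spent handling limpets is better spent searching.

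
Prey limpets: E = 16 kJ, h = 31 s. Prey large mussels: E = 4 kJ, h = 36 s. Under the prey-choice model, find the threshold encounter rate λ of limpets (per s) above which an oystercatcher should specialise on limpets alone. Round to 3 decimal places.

Drop large mussels once their profitability E₂/h₂ falls below the rate achievable on limpets alone: E₂/h₂ = λE₁/(1 + λh₁).
Solve for λ: λE₁h₂ = E₂(1 + λh₁) → λ(E₁h₂ − E₂h₁) = E₂ → λ = E₂/(E₁h₂ − E₂h₁).
λ = 4/(16×36 − 4×31) = 4/452 = 0.00885 per s.

0.009 per s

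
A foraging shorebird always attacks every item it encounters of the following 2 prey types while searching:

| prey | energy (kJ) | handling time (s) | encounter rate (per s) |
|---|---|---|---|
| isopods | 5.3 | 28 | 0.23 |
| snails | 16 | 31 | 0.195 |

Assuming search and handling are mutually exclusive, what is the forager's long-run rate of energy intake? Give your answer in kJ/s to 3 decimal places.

0.322 kJ/s

R = Σλ_iE_i / (1 + Σλ_ih_i)
Numerator: 0.23×5.3 + 0.195×16 = 4.339
Denominator: 1 + 0.23×28 + 0.195×31 = 13.48
R = 4.339/13.48 = 0.3218 kJ/s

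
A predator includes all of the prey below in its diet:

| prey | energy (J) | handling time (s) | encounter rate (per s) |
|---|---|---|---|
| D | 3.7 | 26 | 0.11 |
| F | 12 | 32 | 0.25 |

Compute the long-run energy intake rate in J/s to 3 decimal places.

0.287 J/s

R = (0.11×3.7 + 0.25×12) / (1 + 0.11×26 + 0.25×32) = 3.407/11.86 = 0.2873 J/s.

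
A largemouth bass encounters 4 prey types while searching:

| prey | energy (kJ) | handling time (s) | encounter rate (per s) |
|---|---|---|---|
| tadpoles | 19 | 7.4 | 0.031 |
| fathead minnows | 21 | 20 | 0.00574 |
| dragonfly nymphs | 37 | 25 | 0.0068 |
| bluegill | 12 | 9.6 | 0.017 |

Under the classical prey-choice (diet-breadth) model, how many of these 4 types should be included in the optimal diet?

E/h in descending order: tadpoles 2.57, dragonfly nymphs 1.48, bluegill 1.25, fathead minnows 1.05 kJ/s. The optimal diet is the largest prefix of this list for which every included type satisfies E_i/h_i > R on the types above it.
Rate on top 1: 0.4791. dragonfly nymphs: 1.48 > 0.4791 → include.
Rate on top 2: 0.6007. bluegill: 1.25 > 0.6007 → include.
Rate on top 3: 0.6685. fathead minnows: 1.05 > 0.6685 → include.
Optimal diet: tadpoles, dragonfly nymphs, bluegill, fathead minnows — 4 of 4 types.

4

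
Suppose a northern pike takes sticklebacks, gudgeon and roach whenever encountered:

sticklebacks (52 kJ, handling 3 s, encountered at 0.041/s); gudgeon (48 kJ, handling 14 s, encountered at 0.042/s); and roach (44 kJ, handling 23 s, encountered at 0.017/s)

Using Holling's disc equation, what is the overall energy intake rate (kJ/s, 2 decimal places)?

2.33 kJ/s

R = Σλ_iE_i / (1 + Σλ_ih_i)
Numerator: 0.041×52 + 0.042×48 + 0.017×44 = 4.896
Denominator: 1 + 0.041×3 + 0.042×14 + 0.017×23 = 2.102
R = 4.896/2.102 = 2.329 kJ/s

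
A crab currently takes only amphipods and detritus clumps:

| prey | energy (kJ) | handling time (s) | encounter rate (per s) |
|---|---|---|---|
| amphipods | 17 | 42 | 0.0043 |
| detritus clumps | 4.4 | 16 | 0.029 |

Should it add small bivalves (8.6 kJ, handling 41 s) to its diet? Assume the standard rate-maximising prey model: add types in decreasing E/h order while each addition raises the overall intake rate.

Yes

On amphipods and detritus clumps alone, R = ΣλE/(1+Σλh) = 0.2007/1.645 = 0.122 kJ/s.
small bivalves: E/h = 8.6/41 = 0.2098 kJ/s.
0.2098 > 0.122, so adding small bivalves raises the average — include it.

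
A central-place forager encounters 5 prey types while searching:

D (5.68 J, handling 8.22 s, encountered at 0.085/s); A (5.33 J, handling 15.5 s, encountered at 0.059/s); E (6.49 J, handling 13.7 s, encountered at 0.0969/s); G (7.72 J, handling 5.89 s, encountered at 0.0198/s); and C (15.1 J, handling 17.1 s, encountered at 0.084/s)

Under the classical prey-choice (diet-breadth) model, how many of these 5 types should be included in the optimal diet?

E/h in descending order: G 1.31, C 0.883, D 0.691, E 0.474, A 0.344 J/s. The optimal diet is the largest prefix of this list for which every included type satisfies E_i/h_i > R on the types above it.
Rate on top 1: 0.1369. C: 0.883 > 0.1369 → include.
Rate on top 2: 0.5567. D: 0.691 > 0.5567 → include.
Rate on top 3: 0.5856. E: 0.474 < 0.5856 → exclude; stop.
Optimal diet: G, C, D — 3 of 5 types.

3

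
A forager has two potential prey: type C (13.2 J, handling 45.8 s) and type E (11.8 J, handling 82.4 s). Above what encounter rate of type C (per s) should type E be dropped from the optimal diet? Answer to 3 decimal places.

0.022 per s

The zero-one rule: include type E iff E₂/h₂ > λE₁/(1+λh₁). Equality gives the switch point.
λE₁h₂ = E₂ + λE₂h₁ ⇒ λ = E₂/(E₁h₂ − E₂h₁) = 11.8/(1088 − 540.4) = 0.02156 per s.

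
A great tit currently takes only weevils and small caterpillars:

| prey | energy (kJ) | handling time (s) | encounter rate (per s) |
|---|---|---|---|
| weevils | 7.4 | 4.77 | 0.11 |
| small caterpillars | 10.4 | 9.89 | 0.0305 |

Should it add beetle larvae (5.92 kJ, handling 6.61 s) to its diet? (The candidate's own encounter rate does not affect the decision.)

Yes

Intake rate on the current diet: R = (0.11×7.4 + 0.0305×10.4) / (1 + 0.11×4.77 + 0.0305×9.89) = 1.131/1.826 = 0.6194 kJ/s.
Profitability of beetle larvae: 5.92/6.61 = 0.8956 kJ/s.
Since 0.8956 > R, including beetle larvae increases the long-run rate.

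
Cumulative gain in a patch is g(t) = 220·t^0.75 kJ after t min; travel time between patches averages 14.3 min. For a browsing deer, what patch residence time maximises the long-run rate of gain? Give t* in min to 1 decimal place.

Maximise g(t)/(T+t): set derivative to zero → g'(t)(T+t) = g(t).
g'(t) = 0.75·220·t^-0.25. Setting 0.75·220·t^-0.25 = 220·t^0.75/(14.3+t) gives 0.75(14.3+t) = t, so 0.25·t = 0.75×14.3.
t* = 0.75×14.3/0.25 = 42.9 min.

42.9 min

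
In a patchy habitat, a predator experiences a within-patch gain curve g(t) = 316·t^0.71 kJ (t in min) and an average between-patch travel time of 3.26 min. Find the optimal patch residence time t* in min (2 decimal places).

7.98 min

Optimal t* satisfies g'(t*) = g(t*)/(T + t*).
g'(t) = 0.71·316·t^-0.29. Setting 0.71·316·t^-0.29 = 316·t^0.71/(3.26+t) gives 0.71(3.26+t) = t, so 0.29·t = 0.71×3.26.
t* = 0.71×3.26/0.29 = 7.981 min.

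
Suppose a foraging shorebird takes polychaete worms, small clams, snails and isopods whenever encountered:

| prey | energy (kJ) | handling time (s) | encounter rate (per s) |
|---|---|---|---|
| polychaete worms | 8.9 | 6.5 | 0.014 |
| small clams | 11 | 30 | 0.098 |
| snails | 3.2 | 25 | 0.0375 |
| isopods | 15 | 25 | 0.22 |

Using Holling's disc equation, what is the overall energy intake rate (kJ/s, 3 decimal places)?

R = Σλ_iE_i / (1 + Σλ_ih_i)
Numerator: 0.014×8.9 + 0.098×11 + 0.0375×3.2 + 0.22×15 = 4.623
Denominator: 1 + 0.014×6.5 + 0.098×30 + 0.0375×25 + 0.22×25 = 10.47
R = 4.623/10.47 = 0.4416 kJ/s

0.442 kJ/s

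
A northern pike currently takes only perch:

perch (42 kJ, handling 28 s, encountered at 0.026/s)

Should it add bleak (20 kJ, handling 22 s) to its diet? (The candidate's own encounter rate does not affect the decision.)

Yes

Intake rate on the current diet: R = (0.026×42) / (1 + 0.026×28) = 1.092/1.728 = 0.6319 kJ/s.
bleak: E/h = 20/22 = 0.9091 kJ/s.
0.9091 > 0.6319, so adding bleak raises the average — include it.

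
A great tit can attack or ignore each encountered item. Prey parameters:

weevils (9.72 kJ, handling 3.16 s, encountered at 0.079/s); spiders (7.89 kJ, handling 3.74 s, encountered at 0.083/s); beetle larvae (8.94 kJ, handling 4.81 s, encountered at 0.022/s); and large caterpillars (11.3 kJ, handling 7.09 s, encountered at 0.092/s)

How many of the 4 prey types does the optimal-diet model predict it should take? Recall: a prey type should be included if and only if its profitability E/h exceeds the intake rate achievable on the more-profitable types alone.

4

Rank by E/h (kJ/s): weevils 3.08, spiders 2.11, beetle larvae 1.86, large caterpillars 1.59. Include each in turn until the next type's E/h falls below the running intake rate.
Rate on top 1: 0.6145. spiders: 2.11 > 0.6145 → include.
Rate on top 2: 0.912. beetle larvae: 1.86 > 0.912 → include.
Rate on top 3: 0.9721. large caterpillars: 1.59 > 0.9721 → include.
Optimal diet: weevils, spiders, beetle larvae, large caterpillars — 4 of 4 types.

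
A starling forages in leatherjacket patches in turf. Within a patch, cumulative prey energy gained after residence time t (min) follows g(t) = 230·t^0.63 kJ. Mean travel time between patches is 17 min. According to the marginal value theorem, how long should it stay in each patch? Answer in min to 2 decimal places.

Optimal t* satisfies g'(t*) = g(t*)/(T + t*).
g'(t) = 0.63·230·t^-0.37. Setting 0.63·230·t^-0.37 = 230·t^0.63/(17+t) gives 0.63(17+t) = t, so 0.37·t = 0.63×17.
t* = 0.63×17/0.37 = 28.95 min.

28.95 min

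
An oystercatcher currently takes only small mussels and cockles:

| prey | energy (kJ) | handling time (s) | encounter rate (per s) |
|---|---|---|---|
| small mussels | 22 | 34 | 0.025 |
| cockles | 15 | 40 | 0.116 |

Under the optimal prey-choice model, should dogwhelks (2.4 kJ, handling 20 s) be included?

No

Current rate: (0.025×22 + 0.116×15)/(1 + 0.025×34 + 0.116×40) = 0.3529 kJ/s.
dogwhelks: E/h = 2.4/20 = 0.12 kJ/s.
0.12 < 0.3529, so adding dogwhelks would lower the average — exclude it.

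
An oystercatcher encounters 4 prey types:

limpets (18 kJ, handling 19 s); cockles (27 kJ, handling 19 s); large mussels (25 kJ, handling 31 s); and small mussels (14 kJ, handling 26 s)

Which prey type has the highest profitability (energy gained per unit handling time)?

cockles

Profitability E/h (kJ/s): limpets = 18/19 = 0.947, cockles = 27/19 = 1.42, large mussels = 25/31 = 0.806, small mussels = 14/26 = 0.538.
Ranked: cockles > limpets > large mussels > small mussels.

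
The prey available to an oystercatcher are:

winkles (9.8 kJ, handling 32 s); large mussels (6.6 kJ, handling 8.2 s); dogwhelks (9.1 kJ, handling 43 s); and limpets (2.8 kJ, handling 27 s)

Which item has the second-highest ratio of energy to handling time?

In descending order of E/h:
large mussels: 6.6/8.2 = 0.805 kJ/s
winkles: 9.8/32 = 0.306 kJ/s
dogwhelks: 9.1/43 = 0.212 kJ/s
limpets: 2.8/27 = 0.104 kJ/s

winkles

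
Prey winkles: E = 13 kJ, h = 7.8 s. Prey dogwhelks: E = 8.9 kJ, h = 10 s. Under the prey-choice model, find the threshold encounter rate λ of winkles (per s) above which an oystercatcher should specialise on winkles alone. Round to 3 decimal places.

0.147 per s

Drop dogwhelks once their profitability E₂/h₂ falls below the rate achievable on winkles alone: E₂/h₂ = λE₁/(1 + λh₁).
Solve for λ: λE₁h₂ = E₂(1 + λh₁) → λ(E₁h₂ − E₂h₁) = E₂ → λ = E₂/(E₁h₂ − E₂h₁).
λ = 8.9/(13×10 − 8.9×7.8) = 8.9/60.58 = 0.1469 per s.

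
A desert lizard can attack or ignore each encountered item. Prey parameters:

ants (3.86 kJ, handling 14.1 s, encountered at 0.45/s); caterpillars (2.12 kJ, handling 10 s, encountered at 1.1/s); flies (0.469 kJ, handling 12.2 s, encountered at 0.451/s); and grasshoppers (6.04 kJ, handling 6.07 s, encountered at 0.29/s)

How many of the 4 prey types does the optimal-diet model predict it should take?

1

E/h in descending order: grasshoppers 0.995, ants 0.274, caterpillars 0.212, flies 0.0384 kJ/s. The optimal diet is the largest prefix of this list for which every included type satisfies E_i/h_i > R on the types above it.
Rate on top 1: 0.6346. ants: 0.274 < 0.6346 → exclude; stop.
Optimal diet: grasshoppers — 1 of 4 types.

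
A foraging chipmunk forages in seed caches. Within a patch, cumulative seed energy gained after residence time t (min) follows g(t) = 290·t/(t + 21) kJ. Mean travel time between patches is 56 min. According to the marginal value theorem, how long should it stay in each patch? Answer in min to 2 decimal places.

By the marginal value theorem, leave when the instantaneous gain rate g'(t) equals the habitat-wide average g(t)/(T + t).
g'(t) = 290·21/(t + 21)². Setting 290·21/(t+21)² = 290t/[(t+21)(56+t)] gives 21(56+t) = t(t+21), so t² = 21×56 = 1176.
t* = √1176 = 34.29 min.

34.29 min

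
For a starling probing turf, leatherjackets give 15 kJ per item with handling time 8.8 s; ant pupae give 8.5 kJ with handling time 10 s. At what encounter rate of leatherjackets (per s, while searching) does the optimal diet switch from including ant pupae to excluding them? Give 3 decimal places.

0.113 per s

Drop ant pupae once their profitability E₂/h₂ falls below the rate achievable on leatherjackets alone: E₂/h₂ = λE₁/(1 + λh₁).
Solve for λ: λE₁h₂ = E₂(1 + λh₁) → λ(E₁h₂ − E₂h₁) = E₂ → λ = E₂/(E₁h₂ − E₂h₁).
λ = 8.5/(15×10 − 8.5×8.8) = 8.5/75.2 = 0.113 per s.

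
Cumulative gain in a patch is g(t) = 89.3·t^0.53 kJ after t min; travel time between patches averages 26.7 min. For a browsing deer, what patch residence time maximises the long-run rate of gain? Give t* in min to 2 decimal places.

30.11 min

By the marginal value theorem, leave when the instantaneous gain rate g'(t) equals the habitat-wide average g(t)/(T + t).
g'(t) = 0.53·89.3·t^-0.47. Setting 0.53·89.3·t^-0.47 = 89.3·t^0.53/(26.7+t) gives 0.53(26.7+t) = t, so 0.47·t = 0.53×26.7.
t* = 0.53×26.7/0.47 = 30.11 min.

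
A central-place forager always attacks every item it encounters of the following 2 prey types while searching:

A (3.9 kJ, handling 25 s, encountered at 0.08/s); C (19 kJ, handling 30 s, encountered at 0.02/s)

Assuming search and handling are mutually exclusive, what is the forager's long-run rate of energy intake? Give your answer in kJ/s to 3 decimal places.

Energy encountered per unit search time: 0.08×3.9 + 0.02×19 = 0.692 kJ/s.
Handling time per unit search time: 0.08×25 + 0.02×30 = 2.6.
Rate = 0.692/(1 + 2.6) = 0.1922 kJ/s.

0.192 kJ/s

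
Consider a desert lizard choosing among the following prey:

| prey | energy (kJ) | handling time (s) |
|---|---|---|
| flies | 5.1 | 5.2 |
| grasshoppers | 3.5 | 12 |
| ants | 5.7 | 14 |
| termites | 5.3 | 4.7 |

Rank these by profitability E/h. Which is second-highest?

In descending order of E/h:
termites: 5.3/4.7 = 1.13 kJ/s
flies: 5.1/5.2 = 0.981 kJ/s
ants: 5.7/14 = 0.407 kJ/s
grasshoppers: 3.5/12 = 0.292 kJ/s

flies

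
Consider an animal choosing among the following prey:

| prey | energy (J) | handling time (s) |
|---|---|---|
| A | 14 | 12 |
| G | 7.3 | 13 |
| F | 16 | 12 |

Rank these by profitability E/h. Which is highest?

F

In descending order of E/h:
F: 16/12 = 1.33 J/s
A: 14/12 = 1.17 J/s
G: 7.3/13 = 0.562 J/s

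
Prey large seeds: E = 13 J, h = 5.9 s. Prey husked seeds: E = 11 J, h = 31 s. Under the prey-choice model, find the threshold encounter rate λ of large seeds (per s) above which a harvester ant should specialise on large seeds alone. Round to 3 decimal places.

At the threshold, the rate on large seeds alone equals the profitability of husked seeds: λ·13/(1 + λ·5.9) = 11/31 = 0.3548.
Rearranging, λ(13 − 0.3548×5.9) = 0.3548, so λ = 0.3548/10.91 = 0.03253 per s.

0.033 per s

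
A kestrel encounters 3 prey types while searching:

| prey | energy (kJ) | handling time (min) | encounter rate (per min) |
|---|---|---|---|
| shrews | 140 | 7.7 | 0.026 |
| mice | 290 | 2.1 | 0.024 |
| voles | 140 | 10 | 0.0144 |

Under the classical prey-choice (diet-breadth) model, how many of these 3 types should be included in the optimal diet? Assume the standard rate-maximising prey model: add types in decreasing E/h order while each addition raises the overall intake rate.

3

E/h in descending order: mice 138, shrews 18.2, voles 14 kJ/min. The optimal diet is the largest prefix of this list for which every included type satisfies E_i/h_i > R on the types above it.
Rate on top 1: 6.626. shrews: 18.2 > 6.626 → include.
Rate on top 2: 8.476. voles: 14 > 8.476 → include.
Optimal diet: mice, shrews, voles — 3 of 3 types.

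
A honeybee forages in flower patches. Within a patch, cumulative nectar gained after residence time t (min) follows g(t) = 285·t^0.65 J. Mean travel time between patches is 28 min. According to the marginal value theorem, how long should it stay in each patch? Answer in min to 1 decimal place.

Maximise g(t)/(T+t): set derivative to zero → g'(t)(T+t) = g(t).
g'(t) = 0.65·285·t^-0.35. Setting 0.65·285·t^-0.35 = 285·t^0.65/(28+t) gives 0.65(28+t) = t, so 0.35·t = 0.65×28.
t* = 0.65×28/0.35 = 52 min.

52.0 min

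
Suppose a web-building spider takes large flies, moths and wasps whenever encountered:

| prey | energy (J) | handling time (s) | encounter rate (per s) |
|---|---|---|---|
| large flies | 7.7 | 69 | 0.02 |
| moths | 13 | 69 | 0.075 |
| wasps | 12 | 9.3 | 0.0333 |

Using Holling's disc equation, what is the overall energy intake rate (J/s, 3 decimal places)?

0.194 J/s

R = (0.02×7.7 + 0.075×13 + 0.0333×12) / (1 + 0.02×69 + 0.075×69 + 0.0333×9.3) = 1.529/7.865 = 0.1944 J/s.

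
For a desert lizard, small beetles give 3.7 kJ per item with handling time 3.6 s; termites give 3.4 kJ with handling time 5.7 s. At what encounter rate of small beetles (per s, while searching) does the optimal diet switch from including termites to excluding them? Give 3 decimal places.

0.384 per s

At the threshold, the rate on small beetles alone equals the profitability of termites: λ·3.7/(1 + λ·3.6) = 3.4/5.7 = 0.5965.
Rearranging, λ(3.7 − 0.5965×3.6) = 0.5965, so λ = 0.5965/1.553 = 0.3842 per s.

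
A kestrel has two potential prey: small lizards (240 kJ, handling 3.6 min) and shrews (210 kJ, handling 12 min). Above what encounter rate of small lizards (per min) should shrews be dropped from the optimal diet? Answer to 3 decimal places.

0.099 per min

Drop shrews once their profitability E₂/h₂ falls below the rate achievable on small lizards alone: E₂/h₂ = λE₁/(1 + λh₁).
Solve for λ: λE₁h₂ = E₂(1 + λh₁) → λ(E₁h₂ − E₂h₁) = E₂ → λ = E₂/(E₁h₂ − E₂h₁).
λ = 210/(240×12 − 210×3.6) = 210/2124 = 0.09887 per min.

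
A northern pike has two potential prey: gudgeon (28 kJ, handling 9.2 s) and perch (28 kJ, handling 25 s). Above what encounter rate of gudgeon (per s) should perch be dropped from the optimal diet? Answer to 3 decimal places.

At the threshold, the rate on gudgeon alone equals the profitability of perch: λ·28/(1 + λ·9.2) = 28/25 = 1.12.
Rearranging, λ(28 − 1.12×9.2) = 1.12, so λ = 1.12/17.7 = 0.06329 per s.

0.063 per s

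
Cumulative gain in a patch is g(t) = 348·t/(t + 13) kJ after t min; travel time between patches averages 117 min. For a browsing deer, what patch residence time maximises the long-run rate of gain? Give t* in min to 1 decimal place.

By the marginal value theorem, leave when the instantaneous gain rate g'(t) equals the habitat-wide average g(t)/(T + t).
g'(t) = 348·13/(t + 13)². Setting 348·13/(t+13)² = 348t/[(t+13)(117+t)] gives 13(117+t) = t(t+13), so t² = 13×117 = 1521.
t* = √1521 = 39 min.

39.0 min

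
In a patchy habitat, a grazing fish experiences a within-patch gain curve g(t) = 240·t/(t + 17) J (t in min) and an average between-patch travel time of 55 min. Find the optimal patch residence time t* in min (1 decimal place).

Optimal t* satisfies g'(t*) = g(t*)/(T + t*).
g'(t) = 240·17/(t + 17)². Setting 240·17/(t+17)² = 240t/[(t+17)(55+t)] gives 17(55+t) = t(t+17), so t² = 17×55 = 935.
t* = √935 = 30.58 min.

30.6 min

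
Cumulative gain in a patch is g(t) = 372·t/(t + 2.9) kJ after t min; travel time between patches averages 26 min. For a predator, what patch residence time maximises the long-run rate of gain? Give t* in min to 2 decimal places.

Optimal t* satisfies g'(t*) = g(t*)/(T + t*).
g'(t) = 372·2.9/(t + 2.9)². Setting 372·2.9/(t+2.9)² = 372t/[(t+2.9)(26+t)] gives 2.9(26+t) = t(t+2.9), so t² = 2.9×26 = 75.4.
t* = √75.4 = 8.683 min.

8.68 min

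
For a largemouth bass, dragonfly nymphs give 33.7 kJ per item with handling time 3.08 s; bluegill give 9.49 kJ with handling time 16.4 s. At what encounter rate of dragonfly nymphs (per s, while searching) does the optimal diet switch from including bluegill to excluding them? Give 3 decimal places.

The zero-one rule: include bluegill iff E₂/h₂ > λE₁/(1+λh₁). Equality gives the switch point.
λE₁h₂ = E₂ + λE₂h₁ ⇒ λ = E₂/(E₁h₂ − E₂h₁) = 9.49/(552.7 − 29.23) = 0.01813 per s.

0.018 per s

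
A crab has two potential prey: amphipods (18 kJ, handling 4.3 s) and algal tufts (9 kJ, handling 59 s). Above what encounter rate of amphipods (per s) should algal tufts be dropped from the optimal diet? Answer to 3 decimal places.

The zero-one rule: include algal tufts iff E₂/h₂ > λE₁/(1+λh₁). Equality gives the switch point.
λE₁h₂ = E₂ + λE₂h₁ ⇒ λ = E₂/(E₁h₂ − E₂h₁) = 9/(1062 − 38.7) = 0.008795 per s.

0.009 per s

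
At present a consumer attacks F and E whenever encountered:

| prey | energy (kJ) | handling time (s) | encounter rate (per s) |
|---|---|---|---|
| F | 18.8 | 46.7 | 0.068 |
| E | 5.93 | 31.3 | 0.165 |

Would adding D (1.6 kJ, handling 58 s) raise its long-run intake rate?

Current rate: (0.068×18.8 + 0.165×5.93)/(1 + 0.068×46.7 + 0.165×31.3) = 0.2416 kJ/s.
Profitability of D: 1.6/58 = 0.02759 kJ/s.
Since 0.02759 < R, time spent handling D is better spent searching.

No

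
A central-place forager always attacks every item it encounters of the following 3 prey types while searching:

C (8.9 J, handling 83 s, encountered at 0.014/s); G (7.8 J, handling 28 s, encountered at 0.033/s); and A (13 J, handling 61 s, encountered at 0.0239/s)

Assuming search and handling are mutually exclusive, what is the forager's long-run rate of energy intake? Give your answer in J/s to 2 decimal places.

R = (0.014×8.9 + 0.033×7.8 + 0.0239×13) / (1 + 0.014×83 + 0.033×28 + 0.0239×61) = 0.6927/4.544 = 0.1524 J/s.

0.15 J/s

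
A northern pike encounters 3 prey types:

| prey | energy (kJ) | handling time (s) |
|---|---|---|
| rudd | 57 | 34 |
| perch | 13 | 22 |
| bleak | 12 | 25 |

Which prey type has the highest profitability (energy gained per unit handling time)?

Profitability E/h (kJ/s): rudd = 57/34 = 1.68, perch = 13/22 = 0.591, bleak = 12/25 = 0.48.
Ranked: rudd > perch > bleak.

rudd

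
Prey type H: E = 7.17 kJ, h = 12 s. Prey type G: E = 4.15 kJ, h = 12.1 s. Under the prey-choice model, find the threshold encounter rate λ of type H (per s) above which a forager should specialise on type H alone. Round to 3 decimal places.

The zero-one rule: include type G iff E₂/h₂ > λE₁/(1+λh₁). Equality gives the switch point.
λE₁h₂ = E₂ + λE₂h₁ ⇒ λ = E₂/(E₁h₂ − E₂h₁) = 4.15/(86.76 − 49.8) = 0.1123 per s.

0.112 per s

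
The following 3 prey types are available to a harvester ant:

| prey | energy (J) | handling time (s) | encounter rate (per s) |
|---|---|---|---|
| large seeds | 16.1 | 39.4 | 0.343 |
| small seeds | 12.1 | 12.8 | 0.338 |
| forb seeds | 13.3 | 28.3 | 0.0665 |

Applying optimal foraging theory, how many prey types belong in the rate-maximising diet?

Profitabilities (E/h, J/s): small seeds 0.945, forb seeds 0.47, large seeds 0.409. Add prey in this order while the next type's profitability exceeds the intake rate on those already taken.
Rate on top 1: 0.7678. forb seeds: 0.47 < 0.7678 → exclude; stop.
Optimal diet: small seeds — 1 of 3 types.

1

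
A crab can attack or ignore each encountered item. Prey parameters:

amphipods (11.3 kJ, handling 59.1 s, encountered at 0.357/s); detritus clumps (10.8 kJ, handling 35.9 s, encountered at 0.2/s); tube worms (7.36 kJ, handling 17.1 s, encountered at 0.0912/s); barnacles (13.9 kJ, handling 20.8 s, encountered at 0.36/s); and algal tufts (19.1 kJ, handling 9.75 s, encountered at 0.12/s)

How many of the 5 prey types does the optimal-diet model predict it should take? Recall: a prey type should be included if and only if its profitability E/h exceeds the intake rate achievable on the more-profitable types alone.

E/h in descending order: algal tufts 1.96, barnacles 0.668, tube worms 0.43, detritus clumps 0.301, amphipods 0.191 kJ/s. The optimal diet is the largest prefix of this list for which every included type satisfies E_i/h_i > R on the types above it.
Rate on top 1: 1.056. barnacles: 0.668 < 1.056 → exclude; stop.
Optimal diet: algal tufts — 1 of 5 types.

1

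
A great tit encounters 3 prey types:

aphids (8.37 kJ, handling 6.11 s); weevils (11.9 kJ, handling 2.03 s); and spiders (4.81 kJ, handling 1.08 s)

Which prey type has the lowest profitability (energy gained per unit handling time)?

Profitability E/h (kJ/s): aphids = 8.37/6.11 = 1.37, weevils = 11.9/2.03 = 5.86, spiders = 4.81/1.08 = 4.45.
Ranked: weevils > spiders > aphids.

aphids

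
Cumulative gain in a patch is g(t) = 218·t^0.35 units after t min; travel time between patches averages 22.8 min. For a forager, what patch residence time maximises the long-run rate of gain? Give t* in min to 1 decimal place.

12.3 min

Maximise g(t)/(T+t): set derivative to zero → g'(t)(T+t) = g(t).
g'(t) = 0.35·218·t^-0.65. Setting 0.35·218·t^-0.65 = 218·t^0.35/(22.8+t) gives 0.35(22.8+t) = t, so 0.65·t = 0.35×22.8.
t* = 0.35×22.8/0.65 = 12.28 min.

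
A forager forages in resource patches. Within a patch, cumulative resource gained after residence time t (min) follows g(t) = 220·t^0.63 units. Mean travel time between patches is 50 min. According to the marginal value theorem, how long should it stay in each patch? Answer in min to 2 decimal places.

Maximise g(t)/(T+t): set derivative to zero → g'(t)(T+t) = g(t).
g'(t) = 0.63·220·t^-0.37. Setting 0.63·220·t^-0.37 = 220·t^0.63/(50+t) gives 0.63(50+t) = t, so 0.37·t = 0.63×50.
t* = 0.63×50/0.37 = 85.14 min.

85.14 min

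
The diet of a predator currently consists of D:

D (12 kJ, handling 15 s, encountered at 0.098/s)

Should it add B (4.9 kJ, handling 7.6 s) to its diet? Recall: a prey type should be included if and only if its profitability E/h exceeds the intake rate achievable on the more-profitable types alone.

Yes

Intake rate on the current diet: R = (0.098×12) / (1 + 0.098×15) = 1.176/2.47 = 0.4761 kJ/s.
Profitability of B: 4.9/7.6 = 0.6447 kJ/s.
Since 0.6447 > R, including B increases the long-run rate.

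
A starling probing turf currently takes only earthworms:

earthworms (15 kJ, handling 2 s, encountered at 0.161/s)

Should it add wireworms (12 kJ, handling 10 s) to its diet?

On earthworms alone, R = ΣλE/(1+Σλh) = 2.415/1.322 = 1.827 kJ/s.
Profitability of wireworms: 12/10 = 1.2 kJ/s.
1.2 < 1.827, so adding wireworms would lower the average — exclude it.

No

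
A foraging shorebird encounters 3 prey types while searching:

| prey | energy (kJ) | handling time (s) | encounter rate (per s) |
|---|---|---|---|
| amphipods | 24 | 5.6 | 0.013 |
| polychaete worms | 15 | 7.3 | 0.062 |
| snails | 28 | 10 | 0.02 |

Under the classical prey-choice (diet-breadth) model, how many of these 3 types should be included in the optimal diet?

3

E/h in descending order: amphipods 4.29, snails 2.8, polychaete worms 2.05 kJ/s. The optimal diet is the largest prefix of this list for which every included type satisfies E_i/h_i > R on the types above it.
Rate on top 1: 0.2908. snails: 2.8 > 0.2908 → include.
Rate on top 2: 0.6851. polychaete worms: 2.05 > 0.6851 → include.
Optimal diet: amphipods, snails, polychaete worms — 3 of 3 types.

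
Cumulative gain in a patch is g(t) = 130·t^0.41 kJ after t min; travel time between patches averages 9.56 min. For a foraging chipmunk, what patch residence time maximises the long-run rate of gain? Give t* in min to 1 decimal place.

6.6 min

Optimal t* satisfies g'(t*) = g(t*)/(T + t*).
g'(t) = 0.41·130·t^-0.59. Setting 0.41·130·t^-0.59 = 130·t^0.41/(9.56+t) gives 0.41(9.56+t) = t, so 0.59·t = 0.41×9.56.
t* = 0.41×9.56/0.59 = 6.643 min.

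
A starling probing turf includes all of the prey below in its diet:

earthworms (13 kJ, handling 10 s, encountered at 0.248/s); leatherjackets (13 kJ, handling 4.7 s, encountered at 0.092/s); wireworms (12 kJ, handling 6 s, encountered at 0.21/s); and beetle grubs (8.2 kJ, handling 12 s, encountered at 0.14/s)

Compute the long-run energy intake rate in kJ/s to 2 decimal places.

1.18 kJ/s

R = (0.248×13 + 0.092×13 + 0.21×12 + 0.14×8.2) / (1 + 0.248×10 + 0.092×4.7 + 0.21×6 + 0.14×12) = 8.088/6.852 = 1.18 kJ/s.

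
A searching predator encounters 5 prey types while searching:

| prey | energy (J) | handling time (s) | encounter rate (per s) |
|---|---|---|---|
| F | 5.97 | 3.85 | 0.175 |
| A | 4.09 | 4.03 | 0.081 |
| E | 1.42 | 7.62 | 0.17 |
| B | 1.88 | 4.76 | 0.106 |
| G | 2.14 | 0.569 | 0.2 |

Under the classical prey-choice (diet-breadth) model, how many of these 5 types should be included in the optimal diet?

E/h in descending order: G 3.76, F 1.55, A 1.01, B 0.395, E 0.186 J/s. The optimal diet is the largest prefix of this list for which every included type satisfies E_i/h_i > R on the types above it.
Rate on top 1: 0.3843. F: 1.55 > 0.3843 → include.
Rate on top 2: 0.8239. A: 1.01 > 0.8239 → include.
Rate on top 3: 0.8534. B: 0.395 < 0.8534 → exclude; stop.
Optimal diet: G, F, A — 3 of 5 types.

3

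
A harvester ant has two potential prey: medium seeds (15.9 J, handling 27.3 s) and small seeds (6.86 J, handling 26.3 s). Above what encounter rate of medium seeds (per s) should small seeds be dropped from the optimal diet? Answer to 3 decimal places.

At the threshold, the rate on medium seeds alone equals the profitability of small seeds: λ·15.9/(1 + λ·27.3) = 6.86/26.3 = 0.2608.
Rearranging, λ(15.9 − 0.2608×27.3) = 0.2608, so λ = 0.2608/8.779 = 0.02971 per s.

0.030 per s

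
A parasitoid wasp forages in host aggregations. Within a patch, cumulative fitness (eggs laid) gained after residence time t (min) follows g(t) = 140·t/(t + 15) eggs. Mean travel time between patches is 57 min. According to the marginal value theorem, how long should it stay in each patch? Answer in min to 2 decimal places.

By the marginal value theorem, leave when the instantaneous gain rate g'(t) equals the habitat-wide average g(t)/(T + t).
g'(t) = 140·15/(t + 15)². Setting 140·15/(t+15)² = 140t/[(t+15)(57+t)] gives 15(57+t) = t(t+15), so t² = 15×57 = 855.
t* = √855 = 29.24 min.

29.24 min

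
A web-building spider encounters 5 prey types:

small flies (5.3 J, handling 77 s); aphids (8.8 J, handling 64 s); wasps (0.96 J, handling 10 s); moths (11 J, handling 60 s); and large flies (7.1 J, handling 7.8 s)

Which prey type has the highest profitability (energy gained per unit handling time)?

Profitability E/h (J/s): small flies = 5.3/77 = 0.0688, aphids = 8.8/64 = 0.138, wasps = 0.96/10 = 0.096, moths = 11/60 = 0.183, large flies = 7.1/7.8 = 0.91.
Ranked: large flies > moths > aphids > wasps > small flies.

large flies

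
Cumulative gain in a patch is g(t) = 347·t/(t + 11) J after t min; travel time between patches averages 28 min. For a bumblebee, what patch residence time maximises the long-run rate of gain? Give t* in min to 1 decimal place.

Maximise g(t)/(T+t): set derivative to zero → g'(t)(T+t) = g(t).
g'(t) = 347·11/(t + 11)². Setting 347·11/(t+11)² = 347t/[(t+11)(28+t)] gives 11(28+t) = t(t+11), so t² = 11×28 = 308.
t* = √308 = 17.55 min.

17.5 min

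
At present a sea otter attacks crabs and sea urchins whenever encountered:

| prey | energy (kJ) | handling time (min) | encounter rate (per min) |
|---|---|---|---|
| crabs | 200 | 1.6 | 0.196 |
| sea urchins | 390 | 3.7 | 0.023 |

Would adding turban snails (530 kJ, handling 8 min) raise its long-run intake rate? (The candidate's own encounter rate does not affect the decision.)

Current rate: (0.196×200 + 0.023×390)/(1 + 0.196×1.6 + 0.023×3.7) = 34.44 kJ/min.
Profitability of turban snails: 530/8 = 66.25 kJ/min.
Since 66.25 > R, including turban snails increases the long-run rate.

Yes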